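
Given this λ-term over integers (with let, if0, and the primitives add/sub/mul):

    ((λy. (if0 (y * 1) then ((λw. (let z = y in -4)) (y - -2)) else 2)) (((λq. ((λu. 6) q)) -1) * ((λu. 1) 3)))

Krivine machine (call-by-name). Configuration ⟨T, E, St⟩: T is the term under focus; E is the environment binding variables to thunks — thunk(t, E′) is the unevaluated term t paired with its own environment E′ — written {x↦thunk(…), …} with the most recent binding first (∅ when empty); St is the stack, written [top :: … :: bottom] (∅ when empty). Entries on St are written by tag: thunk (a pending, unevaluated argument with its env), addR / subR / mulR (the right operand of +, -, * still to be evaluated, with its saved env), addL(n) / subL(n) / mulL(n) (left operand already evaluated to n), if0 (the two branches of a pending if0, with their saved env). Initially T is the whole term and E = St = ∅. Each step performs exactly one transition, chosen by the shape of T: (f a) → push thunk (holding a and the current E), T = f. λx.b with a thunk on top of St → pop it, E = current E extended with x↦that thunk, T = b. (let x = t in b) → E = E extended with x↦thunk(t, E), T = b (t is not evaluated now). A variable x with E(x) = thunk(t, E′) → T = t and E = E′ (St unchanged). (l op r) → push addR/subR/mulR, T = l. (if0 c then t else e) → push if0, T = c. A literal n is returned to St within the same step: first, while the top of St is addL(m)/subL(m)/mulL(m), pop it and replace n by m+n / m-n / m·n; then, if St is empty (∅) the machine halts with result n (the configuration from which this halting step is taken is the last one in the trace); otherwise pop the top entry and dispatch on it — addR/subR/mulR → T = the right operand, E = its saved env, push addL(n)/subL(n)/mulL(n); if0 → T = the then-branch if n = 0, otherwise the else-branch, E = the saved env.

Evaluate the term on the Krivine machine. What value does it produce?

Answer: 2

Derivation:
step 0: ⟨T=((λy. (if0 (y * 1) then ((λw. (let z = y in -4)) (y - -2)) else 2)) (((λq. ((λu. 6) q)) -1) * ((λu. 1) 3))); E=∅; St=∅⟩
step 1: ⟨T=(λy. (if0 (y * 1) then ((λw. (let z = y in -4)) (y - -2)) else 2)); E=∅; St=[thunk]⟩
step 2: ⟨T=(if0 (y * 1) then ((λw. (let z = y in -4)) (y - -2)) else 2); E={y↦thunk((((λq. ((λu. 6) q)) -1) * ((λu. 1) 3)), ∅)}; St=∅⟩
step 3: ⟨T=(y * 1); E={y↦thunk((((λq. ((λu. 6) q)) -1) * ((λu. 1) 3)), ∅)}; St=[if0]⟩
step 4: ⟨T=y; E={y↦thunk((((λq. ((λu. 6) q)) -1) * ((λu. 1) 3)), ∅)}; St=[mulR :: if0]⟩
step 5: ⟨T=(((λq. ((λu. 6) q)) -1) * ((λu. 1) 3)); E=∅; St=[mulR :: if0]⟩
step 6: ⟨T=((λq. ((λu. 6) q)) -1); E=∅; St=[mulR :: mulR :: if0]⟩
step 7: ⟨T=(λq. ((λu. 6) q)); E=∅; St=[thunk :: mulR :: mulR :: if0]⟩
step 8: ⟨T=((λu. 6) q); E={q↦thunk(-1, ∅)}; St=[mulR :: mulR :: if0]⟩
step 9: ⟨T=(λu. 6); E={q↦thunk(-1, ∅)}; St=[thunk :: mulR :: mulR :: if0]⟩
step 10: ⟨T=6; E={u↦thunk(q, {q↦thunk(-1, ∅)}), q↦thunk(-1, ∅)}; St=[mulR :: mulR :: if0]⟩
step 11: ⟨T=((λu. 1) 3); E=∅; St=[mulL(6) :: mulR :: if0]⟩
step 12: ⟨T=(λu. 1); E=∅; St=[thunk :: mulL(6) :: mulR :: if0]⟩
step 13: ⟨T=1; E={u↦thunk(3, ∅)}; St=[mulL(6) :: mulR :: if0]⟩
step 14: ⟨T=1; E={y↦thunk((((λq. ((λu. 6) q)) -1) * ((λu. 1) 3)), ∅)}; St=[mulL(6) :: if0]⟩
step 15: ⟨T=2; E={y↦thunk((((λq. ((λu. 6) q)) -1) * ((λu. 1) 3)), ∅)}; St=∅⟩
→ final value 2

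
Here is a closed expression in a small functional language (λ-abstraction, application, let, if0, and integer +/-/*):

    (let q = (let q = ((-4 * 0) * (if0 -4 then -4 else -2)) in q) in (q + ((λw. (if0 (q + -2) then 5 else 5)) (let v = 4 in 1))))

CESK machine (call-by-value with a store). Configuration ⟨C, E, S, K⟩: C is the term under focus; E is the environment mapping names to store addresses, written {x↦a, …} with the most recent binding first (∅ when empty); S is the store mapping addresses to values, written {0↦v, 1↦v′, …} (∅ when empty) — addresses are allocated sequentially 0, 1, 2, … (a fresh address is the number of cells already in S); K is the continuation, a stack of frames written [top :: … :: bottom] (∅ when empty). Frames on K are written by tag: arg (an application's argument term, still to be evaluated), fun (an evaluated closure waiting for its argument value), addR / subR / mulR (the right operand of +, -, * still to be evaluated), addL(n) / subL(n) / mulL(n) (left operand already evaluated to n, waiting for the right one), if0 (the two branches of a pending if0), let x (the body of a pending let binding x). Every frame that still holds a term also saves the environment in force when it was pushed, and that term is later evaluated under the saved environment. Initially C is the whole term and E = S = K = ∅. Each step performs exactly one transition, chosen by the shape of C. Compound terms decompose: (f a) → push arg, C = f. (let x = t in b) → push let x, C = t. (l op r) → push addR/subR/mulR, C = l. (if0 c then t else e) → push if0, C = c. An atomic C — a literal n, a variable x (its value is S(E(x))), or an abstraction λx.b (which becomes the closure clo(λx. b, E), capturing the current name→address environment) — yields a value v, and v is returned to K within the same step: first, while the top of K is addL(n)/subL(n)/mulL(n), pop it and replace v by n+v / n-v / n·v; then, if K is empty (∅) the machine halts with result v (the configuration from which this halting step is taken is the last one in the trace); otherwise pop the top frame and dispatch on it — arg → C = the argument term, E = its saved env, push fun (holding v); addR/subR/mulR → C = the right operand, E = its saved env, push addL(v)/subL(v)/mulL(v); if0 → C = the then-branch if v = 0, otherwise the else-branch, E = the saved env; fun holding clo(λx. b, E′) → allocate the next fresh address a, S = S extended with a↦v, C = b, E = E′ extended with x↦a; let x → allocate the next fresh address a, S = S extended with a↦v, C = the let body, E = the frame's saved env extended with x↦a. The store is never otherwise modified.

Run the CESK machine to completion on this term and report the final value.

Answer: 5

Derivation:
[0] [C=(let q = (let q = ((-4 * 0) * (if0 -4 then -4 else -2)) in q) in (q + ((λw. (if0 (q + -2) then 5 else 5)) (let v = 4 in 1)))) | E=∅ | S=∅ | K=∅]
[1] [C=(let q = ((-4 * 0) * (if0 -4 then -4 else -2)) in q) | E=∅ | S=∅ | K=[let q]]
[2] [C=((-4 * 0) * (if0 -4 then -4 else -2)) | E=∅ | S=∅ | K=[let q :: let q]]
[3] [C=(-4 * 0) | E=∅ | S=∅ | K=[mulR :: let q :: let q]]
[4] [C=-4 | E=∅ | S=∅ | K=[mulR :: mulR :: let q :: let q]]
[5] [C=0 | E=∅ | S=∅ | K=[mulL(-4) :: mulR :: let q :: let q]]
[6] [C=(if0 -4 then -4 else -2) | E=∅ | S=∅ | K=[mulL(0) :: let q :: let q]]
[7] [C=-4 | E=∅ | S=∅ | K=[if0 :: mulL(0) :: let q :: let q]]
[8] [C=-2 | E=∅ | S=∅ | K=[mulL(0) :: let q :: let q]]
[9] [C=q | E={q↦0} | S={0↦0} | K=[let q]]
[10] [C=(q + ((λw. (if0 (q + -2) then 5 else 5)) (let v = 4 in 1))) | E={q↦1} | S={0↦0, 1↦0} | K=∅]
[11] [C=q | E={q↦1} | S={0↦0, 1↦0} | K=[addR]]
[12] [C=((λw. (if0 (q + -2) then 5 else 5)) (let v = 4 in 1)) | E={q↦1} | S={0↦0, 1↦0} | K=[addL(0)]]
[13] [C=(λw. (if0 (q + -2) then 5 else 5)) | E={q↦1} | S={0↦0, 1↦0} | K=[arg :: addL(0)]]
[14] [C=(let v = 4 in 1) | E={q↦1} | S={0↦0, 1↦0} | K=[fun :: addL(0)]]
[15] [C=4 | E={q↦1} | S={0↦0, 1↦0} | K=[let v :: fun :: addL(0)]]
[16] [C=1 | E={v↦2, q↦1} | S={0↦0, 1↦0, 2↦4} | K=[fun :: addL(0)]]
[17] [C=(if0 (q + -2) then 5 else 5) | E={w↦3, q↦1} | S={0↦0, 1↦0, 2↦4, 3↦1} | K=[addL(0)]]
[18] [C=(q + -2) | E={w↦3, q↦1} | S={0↦0, 1↦0, 2↦4, 3↦1} | K=[if0 :: addL(0)]]
[19] [C=q | E={w↦3, q↦1} | S={0↦0, 1↦0, 2↦4, 3↦1} | K=[addR :: if0 :: addL(0)]]
[20] [C=-2 | E={w↦3, q↦1} | S={0↦0, 1↦0, 2↦4, 3↦1} | K=[addL(0) :: if0 :: addL(0)]]
[21] [C=5 | E={w↦3, q↦1} | S={0↦0, 1↦0, 2↦4, 3↦1} | K=[addL(0)]]
→ final value 5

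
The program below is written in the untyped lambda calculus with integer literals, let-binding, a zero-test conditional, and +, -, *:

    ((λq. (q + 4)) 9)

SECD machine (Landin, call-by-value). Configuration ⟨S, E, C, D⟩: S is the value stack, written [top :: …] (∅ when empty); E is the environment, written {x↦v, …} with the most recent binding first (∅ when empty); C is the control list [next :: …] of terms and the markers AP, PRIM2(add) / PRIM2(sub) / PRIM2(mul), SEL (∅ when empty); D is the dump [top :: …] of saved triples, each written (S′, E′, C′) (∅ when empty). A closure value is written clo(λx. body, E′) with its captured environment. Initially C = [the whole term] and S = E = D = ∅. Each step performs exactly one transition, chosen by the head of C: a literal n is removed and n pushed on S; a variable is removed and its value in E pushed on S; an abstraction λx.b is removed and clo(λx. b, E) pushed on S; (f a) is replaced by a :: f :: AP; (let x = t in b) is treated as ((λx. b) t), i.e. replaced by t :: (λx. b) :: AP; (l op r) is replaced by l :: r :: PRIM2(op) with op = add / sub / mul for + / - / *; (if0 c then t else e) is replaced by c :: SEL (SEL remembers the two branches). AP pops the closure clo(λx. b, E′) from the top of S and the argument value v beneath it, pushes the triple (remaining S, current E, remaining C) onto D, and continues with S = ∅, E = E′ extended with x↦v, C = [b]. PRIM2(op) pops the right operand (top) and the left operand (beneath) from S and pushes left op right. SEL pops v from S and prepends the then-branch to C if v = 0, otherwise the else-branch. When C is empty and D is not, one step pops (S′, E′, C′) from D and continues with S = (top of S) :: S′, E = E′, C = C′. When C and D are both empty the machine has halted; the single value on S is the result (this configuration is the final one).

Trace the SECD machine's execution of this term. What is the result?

t=0: <S=∅, E=∅, C=[((λq. (q + 4)) 9)], D=∅>
t=1: <S=∅, E=∅, C=[9 :: (λq. (q + 4)) :: AP], D=∅>
t=2: <S=[9], E=∅, C=[(λq. (q + 4)) :: AP], D=∅>
t=3: <S=[clo(λq. (q + 4), ∅) :: 9], E=∅, C=[AP], D=∅>
t=4: <S=∅, E={q↦9}, C=[(q + 4)], D=[(∅, ∅, ∅)]>
t=5: <S=∅, E={q↦9}, C=[q :: 4 :: PRIM2(add)], D=[(∅, ∅, ∅)]>
t=6: <S=[9], E={q↦9}, C=[4 :: PRIM2(add)], D=[(∅, ∅, ∅)]>
t=7: <S=[4 :: 9], E={q↦9}, C=[PRIM2(add)], D=[(∅, ∅, ∅)]>
t=8: <S=[13], E={q↦9}, C=∅, D=[(∅, ∅, ∅)]>
t=9: <S=[13], E=∅, C=∅, D=∅>
→ final value 13

Answer: 13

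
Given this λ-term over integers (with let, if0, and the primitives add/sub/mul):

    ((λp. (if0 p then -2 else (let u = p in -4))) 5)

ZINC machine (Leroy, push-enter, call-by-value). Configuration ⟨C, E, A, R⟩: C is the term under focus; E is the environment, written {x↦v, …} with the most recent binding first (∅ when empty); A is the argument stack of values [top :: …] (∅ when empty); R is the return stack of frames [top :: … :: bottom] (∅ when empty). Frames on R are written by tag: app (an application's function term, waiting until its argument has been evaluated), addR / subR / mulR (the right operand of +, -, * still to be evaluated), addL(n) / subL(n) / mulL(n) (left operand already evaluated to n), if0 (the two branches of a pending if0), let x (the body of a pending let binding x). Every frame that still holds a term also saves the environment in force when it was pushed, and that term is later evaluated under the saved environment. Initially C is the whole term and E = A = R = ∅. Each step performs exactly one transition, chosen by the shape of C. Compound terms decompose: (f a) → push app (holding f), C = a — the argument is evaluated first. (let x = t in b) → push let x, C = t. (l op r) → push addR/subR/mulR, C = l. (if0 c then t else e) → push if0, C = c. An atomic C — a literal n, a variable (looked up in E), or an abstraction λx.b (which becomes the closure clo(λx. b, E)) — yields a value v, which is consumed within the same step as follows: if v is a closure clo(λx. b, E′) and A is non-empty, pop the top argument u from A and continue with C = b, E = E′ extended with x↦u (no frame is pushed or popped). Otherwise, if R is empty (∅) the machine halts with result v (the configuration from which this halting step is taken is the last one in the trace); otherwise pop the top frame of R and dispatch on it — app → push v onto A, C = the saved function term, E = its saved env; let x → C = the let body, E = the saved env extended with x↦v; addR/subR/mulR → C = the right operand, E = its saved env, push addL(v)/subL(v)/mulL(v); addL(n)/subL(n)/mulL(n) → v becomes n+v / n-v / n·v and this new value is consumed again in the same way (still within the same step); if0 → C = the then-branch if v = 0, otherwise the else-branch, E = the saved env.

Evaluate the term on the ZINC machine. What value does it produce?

t=0: ⟨C=((λp. (if0 p then -2 else (let u = p in -4))) 5); E=∅; A=∅; R=∅⟩
t=1: ⟨C=5; E=∅; A=∅; R=[app]⟩
t=2: ⟨C=(λp. (if0 p then -2 else (let u = p in -4))); E=∅; A=[5]; R=∅⟩
t=3: ⟨C=(if0 p then -2 else (let u = p in -4)); E={p↦5}; A=∅; R=∅⟩
t=4: ⟨C=p; E={p↦5}; A=∅; R=[if0]⟩
t=5: ⟨C=(let u = p in -4); E={p↦5}; A=∅; R=∅⟩
t=6: ⟨C=p; E={p↦5}; A=∅; R=[let u]⟩
t=7: ⟨C=-4; E={u↦5, p↦5}; A=∅; R=∅⟩
→ final value -4

Answer: -4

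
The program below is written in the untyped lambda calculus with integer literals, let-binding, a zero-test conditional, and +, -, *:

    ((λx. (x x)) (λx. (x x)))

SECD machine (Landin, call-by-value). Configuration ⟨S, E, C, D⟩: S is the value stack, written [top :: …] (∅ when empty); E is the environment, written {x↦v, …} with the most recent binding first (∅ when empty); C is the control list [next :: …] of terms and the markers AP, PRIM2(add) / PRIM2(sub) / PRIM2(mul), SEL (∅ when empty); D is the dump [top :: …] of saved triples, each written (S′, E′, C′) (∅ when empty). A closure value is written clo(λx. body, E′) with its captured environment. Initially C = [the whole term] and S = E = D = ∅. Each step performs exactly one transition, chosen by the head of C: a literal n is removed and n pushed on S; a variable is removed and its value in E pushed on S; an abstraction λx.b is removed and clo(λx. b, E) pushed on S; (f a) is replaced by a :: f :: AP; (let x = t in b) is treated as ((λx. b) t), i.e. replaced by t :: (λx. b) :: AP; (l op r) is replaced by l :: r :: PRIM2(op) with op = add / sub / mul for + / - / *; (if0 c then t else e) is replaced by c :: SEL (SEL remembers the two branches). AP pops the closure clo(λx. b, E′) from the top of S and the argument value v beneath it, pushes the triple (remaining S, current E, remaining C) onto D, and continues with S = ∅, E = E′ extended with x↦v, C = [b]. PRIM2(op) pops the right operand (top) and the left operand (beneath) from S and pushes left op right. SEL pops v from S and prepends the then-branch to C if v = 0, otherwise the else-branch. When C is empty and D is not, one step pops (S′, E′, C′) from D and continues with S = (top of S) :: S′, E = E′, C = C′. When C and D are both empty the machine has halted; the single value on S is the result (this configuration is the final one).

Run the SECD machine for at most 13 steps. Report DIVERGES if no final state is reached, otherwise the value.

Answer: DIVERGES (no final state within 13 steps)

Derivation:
[0] [S=∅ | E=∅ | C=[((λx. (x x)) (λx. (x x)))] | D=∅]
[1] [S=∅ | E=∅ | C=[(λx. (x x)) :: (λx. (x x)) :: AP] | D=∅]
[2] [S=[clo(λx. (x x), ∅)] | E=∅ | C=[(λx. (x x)) :: AP] | D=∅]
[3] [S=[clo(λx. (x x), ∅) :: clo(λx. (x x), ∅)] | E=∅ | C=[AP] | D=∅]
[4] [S=∅ | E={x↦clo(λx. (x x), ∅)} | C=[(x x)] | D=[(∅, ∅, ∅)]]
[5] [S=∅ | E={x↦clo(λx. (x x), ∅)} | C=[x :: x :: AP] | D=[(∅, ∅, ∅)]]
[6] [S=[clo(λx. (x x), ∅)] | E={x↦clo(λx. (x x), ∅)} | C=[x :: AP] | D=[(∅, ∅, ∅)]]
[7] [S=[clo(λx. (x x), ∅) :: clo(λx. (x x), ∅)] | E={x↦clo(λx. (x x), ∅)} | C=[AP] | D=[(∅, ∅, ∅)]]
[8] [S=∅ | E={x↦clo(λx. (x x), ∅)} | C=[(x x)] | D=[(∅, {x↦clo(λx. (x x), ∅)}, ∅) :: (∅, ∅, ∅)]]
[9] [S=∅ | E={x↦clo(λx. (x x), ∅)} | C=[x :: x :: AP] | D=[(∅, {x↦clo(λx. (x x), ∅)}, ∅) :: (∅, ∅, ∅)]]
[10] [S=[clo(λx. (x x), ∅)] | E={x↦clo(λx. (x x), ∅)} | C=[x :: AP] | D=[(∅, {x↦clo(λx. (x x), ∅)}, ∅) :: (∅, ∅, ∅)]]
[11] [S=[clo(λx. (x x), ∅) :: clo(λx. (x x), ∅)] | E={x↦clo(λx. (x x), ∅)} | C=[AP] | D=[(∅, {x↦clo(λx. (x x), ∅)}, ∅) :: (∅, ∅, ∅)]]
[12] [S=∅ | E={x↦clo(λx. (x x), ∅)} | C=[(x x)] | D=[(∅, {x↦clo(λx. (x x), ∅)}, ∅) :: (∅, {x↦clo(λx. (x x), ∅)}, ∅) :: (∅, ∅, ∅)]]
[13] [S=∅ | E={x↦clo(λx. (x x), ∅)} | C=[x :: x :: AP] | D=[(∅, {x↦clo(λx. (x x), ∅)}, ∅) :: (∅, {x↦clo(λx. (x x), ∅)}, ∅) :: (∅, ∅, ∅)]]
→ 13 transitions taken and the configuration is still not final: no result within 13 steps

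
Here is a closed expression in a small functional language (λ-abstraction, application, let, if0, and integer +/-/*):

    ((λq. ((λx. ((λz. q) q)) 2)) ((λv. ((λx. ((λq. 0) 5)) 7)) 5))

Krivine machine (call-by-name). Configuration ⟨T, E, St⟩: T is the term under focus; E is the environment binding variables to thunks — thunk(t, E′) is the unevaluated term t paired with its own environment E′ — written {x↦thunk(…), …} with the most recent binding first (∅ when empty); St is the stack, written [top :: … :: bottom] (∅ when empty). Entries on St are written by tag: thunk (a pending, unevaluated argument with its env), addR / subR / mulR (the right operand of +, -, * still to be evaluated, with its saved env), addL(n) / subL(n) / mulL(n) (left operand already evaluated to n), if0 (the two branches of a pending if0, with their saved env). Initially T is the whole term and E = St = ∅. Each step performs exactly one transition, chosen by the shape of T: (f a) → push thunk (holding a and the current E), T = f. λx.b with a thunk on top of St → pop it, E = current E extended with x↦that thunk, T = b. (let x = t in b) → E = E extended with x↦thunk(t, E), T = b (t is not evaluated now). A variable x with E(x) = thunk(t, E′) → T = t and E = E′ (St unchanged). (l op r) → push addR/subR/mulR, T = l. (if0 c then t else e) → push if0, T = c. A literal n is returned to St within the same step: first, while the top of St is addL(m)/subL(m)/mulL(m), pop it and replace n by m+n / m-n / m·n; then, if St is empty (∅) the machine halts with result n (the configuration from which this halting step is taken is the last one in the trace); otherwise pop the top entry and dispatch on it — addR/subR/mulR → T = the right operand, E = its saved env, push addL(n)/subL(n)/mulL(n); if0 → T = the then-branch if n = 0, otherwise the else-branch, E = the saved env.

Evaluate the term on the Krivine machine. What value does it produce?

t=0: ⟨T=((λq. ((λx. ((λz. q) q)) 2)) ((λv. ((λx. ((λq. 0) 5)) 7)) 5)); E=∅; St=∅⟩
t=1: ⟨T=(λq. ((λx. ((λz. q) q)) 2)); E=∅; St=[thunk]⟩
t=2: ⟨T=((λx. ((λz. q) q)) 2); E={q↦thunk(((λv. ((λx. ((λq. 0) 5)) 7)) 5), ∅)}; St=∅⟩
t=3: ⟨T=(λx. ((λz. q) q)); E={q↦thunk(((λv. ((λx. ((λq. 0) 5)) 7)) 5), ∅)}; St=[thunk]⟩
t=4: ⟨T=((λz. q) q); E={x↦thunk(2, {q↦thunk(((λv. ((λx. ((λq. 0) 5)) 7)) 5), ∅)}), q↦thunk(((λv. ((λx. ((λq. 0) 5)) 7)) 5), ∅)}; St=∅⟩
t=5: ⟨T=(λz. q); E={x↦thunk(2, {q↦thunk(((λv. ((λx. ((λq. 0) 5)) 7)) 5), ∅)}), q↦thunk(((λv. ((λx. ((λq. 0) 5)) 7)) 5), ∅)}; St=[thunk]⟩
t=6: ⟨T=q; E={z↦thunk(q, {x↦thunk(2, {q↦thunk(((λv. ((λx. ((λq. 0) 5)) 7)) 5), ∅)}), q↦thunk(((λv. ((λx. ((λq. 0) 5)) 7)) 5), ∅)}), x↦thunk(2, {q↦thunk(((λv. ((λx. ((λq. 0) 5)) 7)) 5), ∅)}), q↦thunk(((λv. ((λx. ((λq. 0) 5)) 7)) 5), ∅)}; St=∅⟩
t=7: ⟨T=((λv. ((λx. ((λq. 0) 5)) 7)) 5); E=∅; St=∅⟩
t=8: ⟨T=(λv. ((λx. ((λq. 0) 5)) 7)); E=∅; St=[thunk]⟩
t=9: ⟨T=((λx. ((λq. 0) 5)) 7); E={v↦thunk(5, ∅)}; St=∅⟩
t=10: ⟨T=(λx. ((λq. 0) 5)); E={v↦thunk(5, ∅)}; St=[thunk]⟩
t=11: ⟨T=((λq. 0) 5); E={x↦thunk(7, {v↦thunk(5, ∅)}), v↦thunk(5, ∅)}; St=∅⟩
t=12: ⟨T=(λq. 0); E={x↦thunk(7, {v↦thunk(5, ∅)}), v↦thunk(5, ∅)}; St=[thunk]⟩
t=13: ⟨T=0; E={q↦thunk(5, {x↦thunk(7, {v↦thunk(5, ∅)}), v↦thunk(5, ∅)}), x↦thunk(7, {v↦thunk(5, ∅)}), v↦thunk(5, ∅)}; St=∅⟩
→ final value 0

Answer: 0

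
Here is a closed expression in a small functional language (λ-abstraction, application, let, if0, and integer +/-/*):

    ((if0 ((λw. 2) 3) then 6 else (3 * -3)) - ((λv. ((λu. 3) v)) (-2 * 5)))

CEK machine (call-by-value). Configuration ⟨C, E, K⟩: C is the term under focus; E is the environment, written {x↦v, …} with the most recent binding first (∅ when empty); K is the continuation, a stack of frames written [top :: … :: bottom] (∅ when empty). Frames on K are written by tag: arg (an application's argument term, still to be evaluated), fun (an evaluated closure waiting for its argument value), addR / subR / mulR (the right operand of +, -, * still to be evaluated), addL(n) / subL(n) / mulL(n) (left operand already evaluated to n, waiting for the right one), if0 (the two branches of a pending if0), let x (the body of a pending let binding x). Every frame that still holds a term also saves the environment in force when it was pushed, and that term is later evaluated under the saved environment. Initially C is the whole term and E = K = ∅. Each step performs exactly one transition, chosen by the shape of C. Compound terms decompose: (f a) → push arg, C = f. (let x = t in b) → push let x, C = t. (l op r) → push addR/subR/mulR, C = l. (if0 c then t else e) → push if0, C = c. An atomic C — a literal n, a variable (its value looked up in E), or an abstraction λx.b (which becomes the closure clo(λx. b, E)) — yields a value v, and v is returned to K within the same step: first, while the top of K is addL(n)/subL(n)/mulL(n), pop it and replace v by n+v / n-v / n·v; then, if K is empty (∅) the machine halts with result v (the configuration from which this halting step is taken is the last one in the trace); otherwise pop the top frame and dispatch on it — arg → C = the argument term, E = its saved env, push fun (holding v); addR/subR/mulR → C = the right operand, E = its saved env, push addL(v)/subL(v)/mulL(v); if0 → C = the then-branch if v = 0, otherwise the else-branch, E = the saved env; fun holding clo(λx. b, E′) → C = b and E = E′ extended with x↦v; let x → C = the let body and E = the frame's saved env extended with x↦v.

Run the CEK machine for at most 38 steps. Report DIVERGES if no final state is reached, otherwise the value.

step 0: <C=((if0 ((λw. 2) 3) then 6 else (3 * -3)) - ((λv. ((λu. 3) v)) (-2 * 5))), E=∅, K=∅>
step 1: <C=(if0 ((λw. 2) 3) then 6 else (3 * -3)), E=∅, K=[subR]>
step 2: <C=((λw. 2) 3), E=∅, K=[if0 :: subR]>
step 3: <C=(λw. 2), E=∅, K=[arg :: if0 :: subR]>
step 4: <C=3, E=∅, K=[fun :: if0 :: subR]>
step 5: <C=2, E={w↦3}, K=[if0 :: subR]>
step 6: <C=(3 * -3), E=∅, K=[subR]>
step 7: <C=3, E=∅, K=[mulR :: subR]>
step 8: <C=-3, E=∅, K=[mulL(3) :: subR]>
step 9: <C=((λv. ((λu. 3) v)) (-2 * 5)), E=∅, K=[subL(-9)]>
step 10: <C=(λv. ((λu. 3) v)), E=∅, K=[arg :: subL(-9)]>
step 11: <C=(-2 * 5), E=∅, K=[fun :: subL(-9)]>
step 12: <C=-2, E=∅, K=[mulR :: fun :: subL(-9)]>
step 13: <C=5, E=∅, K=[mulL(-2) :: fun :: subL(-9)]>
step 14: <C=((λu. 3) v), E={v↦-10}, K=[subL(-9)]>
step 15: <C=(λu. 3), E={v↦-10}, K=[arg :: subL(-9)]>
step 16: <C=v, E={v↦-10}, K=[fun :: subL(-9)]>
step 17: <C=3, E={u↦-10, v↦-10}, K=[subL(-9)]>
→ final value -12

Answer: -12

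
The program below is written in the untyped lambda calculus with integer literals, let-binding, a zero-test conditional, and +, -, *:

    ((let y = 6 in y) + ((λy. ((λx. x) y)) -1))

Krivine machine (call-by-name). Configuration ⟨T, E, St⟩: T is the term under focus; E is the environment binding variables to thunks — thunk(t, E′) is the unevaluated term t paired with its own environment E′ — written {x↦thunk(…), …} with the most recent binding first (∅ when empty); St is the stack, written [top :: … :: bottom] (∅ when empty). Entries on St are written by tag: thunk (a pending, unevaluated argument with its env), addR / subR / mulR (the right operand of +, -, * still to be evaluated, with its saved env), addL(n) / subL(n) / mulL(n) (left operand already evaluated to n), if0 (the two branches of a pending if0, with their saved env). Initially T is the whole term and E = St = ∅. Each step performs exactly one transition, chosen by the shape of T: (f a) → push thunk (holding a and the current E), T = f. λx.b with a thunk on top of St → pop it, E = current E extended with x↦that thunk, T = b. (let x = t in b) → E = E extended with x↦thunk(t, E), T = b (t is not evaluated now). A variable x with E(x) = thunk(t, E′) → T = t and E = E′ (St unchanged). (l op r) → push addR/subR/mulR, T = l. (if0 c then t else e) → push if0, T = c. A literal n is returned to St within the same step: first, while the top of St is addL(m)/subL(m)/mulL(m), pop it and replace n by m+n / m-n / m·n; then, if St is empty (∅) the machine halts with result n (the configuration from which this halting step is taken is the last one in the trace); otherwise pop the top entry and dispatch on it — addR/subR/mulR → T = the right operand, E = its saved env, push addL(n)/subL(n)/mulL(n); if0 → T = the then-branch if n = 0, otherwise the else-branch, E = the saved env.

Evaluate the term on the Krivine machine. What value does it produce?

0. ⟨T=((let y = 6 in y) + ((λy. ((λx. x) y)) -1)); E=∅; St=∅⟩
1. ⟨T=(let y = 6 in y); E=∅; St=[addR]⟩
2. ⟨T=y; E={y↦thunk(6, ∅)}; St=[addR]⟩
3. ⟨T=6; E=∅; St=[addR]⟩
4. ⟨T=((λy. ((λx. x) y)) -1); E=∅; St=[addL(6)]⟩
5. ⟨T=(λy. ((λx. x) y)); E=∅; St=[thunk :: addL(6)]⟩
6. ⟨T=((λx. x) y); E={y↦thunk(-1, ∅)}; St=[addL(6)]⟩
7. ⟨T=(λx. x); E={y↦thunk(-1, ∅)}; St=[thunk :: addL(6)]⟩
8. ⟨T=x; E={x↦thunk(y, {y↦thunk(-1, ∅)}), y↦thunk(-1, ∅)}; St=[addL(6)]⟩
9. ⟨T=y; E={y↦thunk(-1, ∅)}; St=[addL(6)]⟩
10. ⟨T=-1; E=∅; St=[addL(6)]⟩
→ final value 5

Answer: 5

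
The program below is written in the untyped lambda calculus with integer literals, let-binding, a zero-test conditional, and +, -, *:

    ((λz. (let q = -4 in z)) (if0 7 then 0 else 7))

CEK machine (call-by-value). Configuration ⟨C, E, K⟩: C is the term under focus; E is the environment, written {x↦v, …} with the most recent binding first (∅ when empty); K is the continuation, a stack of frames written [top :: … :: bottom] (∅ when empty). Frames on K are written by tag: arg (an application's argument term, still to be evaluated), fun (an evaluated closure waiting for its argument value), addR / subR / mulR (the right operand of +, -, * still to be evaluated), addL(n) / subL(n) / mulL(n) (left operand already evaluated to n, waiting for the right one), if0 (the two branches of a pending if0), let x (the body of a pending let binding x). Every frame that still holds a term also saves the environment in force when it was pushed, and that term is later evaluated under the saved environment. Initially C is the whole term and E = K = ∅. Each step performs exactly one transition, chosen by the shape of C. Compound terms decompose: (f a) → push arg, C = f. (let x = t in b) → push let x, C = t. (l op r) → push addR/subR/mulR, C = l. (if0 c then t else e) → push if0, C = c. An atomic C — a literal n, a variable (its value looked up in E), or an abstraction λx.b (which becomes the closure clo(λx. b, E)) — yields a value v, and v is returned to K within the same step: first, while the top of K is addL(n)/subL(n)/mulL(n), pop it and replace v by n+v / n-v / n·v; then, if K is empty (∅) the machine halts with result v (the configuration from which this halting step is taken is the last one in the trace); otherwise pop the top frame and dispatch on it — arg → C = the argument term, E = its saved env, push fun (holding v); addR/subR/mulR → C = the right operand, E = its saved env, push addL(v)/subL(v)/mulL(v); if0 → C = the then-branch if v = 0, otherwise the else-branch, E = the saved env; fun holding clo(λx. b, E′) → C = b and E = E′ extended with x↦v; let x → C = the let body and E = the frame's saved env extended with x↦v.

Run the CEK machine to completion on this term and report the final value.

Answer: 7

Execution trace:
0. [C=((λz. (let q = -4 in z)) (if0 7 then 0 else 7)) | E=∅ | K=∅]
1. [C=(λz. (let q = -4 in z)) | E=∅ | K=[arg]]
2. [C=(if0 7 then 0 else 7) | E=∅ | K=[fun]]
3. [C=7 | E=∅ | K=[if0 :: fun]]
4. [C=7 | E=∅ | K=[fun]]
5. [C=(let q = -4 in z) | E={z↦7} | K=∅]
6. [C=-4 | E={z↦7} | K=[let q]]
7. [C=z | E={q↦-4, z↦7} | K=∅]
→ final value 7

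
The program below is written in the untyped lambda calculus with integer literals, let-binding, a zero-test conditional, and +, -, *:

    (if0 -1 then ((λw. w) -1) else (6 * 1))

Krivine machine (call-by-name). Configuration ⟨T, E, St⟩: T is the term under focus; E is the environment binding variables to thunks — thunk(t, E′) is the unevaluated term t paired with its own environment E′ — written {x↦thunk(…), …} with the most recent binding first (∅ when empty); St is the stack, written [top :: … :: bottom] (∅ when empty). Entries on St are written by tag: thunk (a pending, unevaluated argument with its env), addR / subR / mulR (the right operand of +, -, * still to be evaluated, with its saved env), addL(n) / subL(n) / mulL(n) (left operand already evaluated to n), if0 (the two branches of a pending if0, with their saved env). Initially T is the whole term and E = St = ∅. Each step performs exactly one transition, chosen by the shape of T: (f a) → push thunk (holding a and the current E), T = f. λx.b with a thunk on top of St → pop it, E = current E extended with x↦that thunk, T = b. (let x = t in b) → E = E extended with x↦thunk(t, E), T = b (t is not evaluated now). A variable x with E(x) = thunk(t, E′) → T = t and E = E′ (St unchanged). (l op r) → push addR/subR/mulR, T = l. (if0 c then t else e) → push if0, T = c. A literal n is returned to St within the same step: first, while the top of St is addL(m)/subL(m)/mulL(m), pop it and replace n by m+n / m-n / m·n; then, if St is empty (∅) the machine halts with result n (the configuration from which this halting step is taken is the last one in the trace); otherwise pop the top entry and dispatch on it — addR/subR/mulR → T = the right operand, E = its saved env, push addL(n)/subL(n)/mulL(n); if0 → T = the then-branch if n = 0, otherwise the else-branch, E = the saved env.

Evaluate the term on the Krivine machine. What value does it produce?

t=0: ⟨T=(if0 -1 then ((λw. w) -1) else (6 * 1)); E=∅; St=∅⟩
t=1: ⟨T=-1; E=∅; St=[if0]⟩
t=2: ⟨T=(6 * 1); E=∅; St=∅⟩
t=3: ⟨T=6; E=∅; St=[mulR]⟩
t=4: ⟨T=1; E=∅; St=[mulL(6)]⟩
→ final value 6

Answer: 6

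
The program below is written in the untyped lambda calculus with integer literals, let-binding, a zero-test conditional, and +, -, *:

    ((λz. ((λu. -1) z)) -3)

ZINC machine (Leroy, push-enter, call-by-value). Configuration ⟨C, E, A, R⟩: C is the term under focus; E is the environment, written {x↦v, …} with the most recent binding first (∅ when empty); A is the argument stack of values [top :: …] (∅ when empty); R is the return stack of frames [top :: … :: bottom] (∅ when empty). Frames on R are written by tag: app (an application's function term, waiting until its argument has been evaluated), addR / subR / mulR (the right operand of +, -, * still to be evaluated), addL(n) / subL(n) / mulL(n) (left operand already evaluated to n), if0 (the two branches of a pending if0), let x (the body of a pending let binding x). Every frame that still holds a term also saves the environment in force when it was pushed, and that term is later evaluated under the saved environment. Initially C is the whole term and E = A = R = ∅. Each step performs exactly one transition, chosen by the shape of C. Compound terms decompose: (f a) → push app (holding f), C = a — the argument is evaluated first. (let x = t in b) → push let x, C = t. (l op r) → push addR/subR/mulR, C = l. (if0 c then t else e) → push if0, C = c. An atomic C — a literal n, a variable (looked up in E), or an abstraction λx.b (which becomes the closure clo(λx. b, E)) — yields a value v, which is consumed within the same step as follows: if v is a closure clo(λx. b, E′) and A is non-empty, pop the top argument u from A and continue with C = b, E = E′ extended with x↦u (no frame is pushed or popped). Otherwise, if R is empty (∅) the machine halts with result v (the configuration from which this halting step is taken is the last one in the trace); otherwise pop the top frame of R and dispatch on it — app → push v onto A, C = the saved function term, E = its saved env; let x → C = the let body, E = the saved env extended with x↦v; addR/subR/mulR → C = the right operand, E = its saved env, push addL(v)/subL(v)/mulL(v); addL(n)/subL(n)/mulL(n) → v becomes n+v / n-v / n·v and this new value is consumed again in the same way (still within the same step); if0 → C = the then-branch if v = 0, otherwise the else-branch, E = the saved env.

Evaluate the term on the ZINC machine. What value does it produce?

0. <C=((λz. ((λu. -1) z)) -3), E=∅, A=∅, R=∅>
1. <C=-3, E=∅, A=∅, R=[app]>
2. <C=(λz. ((λu. -1) z)), E=∅, A=[-3], R=∅>
3. <C=((λu. -1) z), E={z↦-3}, A=∅, R=∅>
4. <C=z, E={z↦-3}, A=∅, R=[app]>
5. <C=(λu. -1), E={z↦-3}, A=[-3], R=∅>
6. <C=-1, E={u↦-3, z↦-3}, A=∅, R=∅>
→ final value -1

Answer: -1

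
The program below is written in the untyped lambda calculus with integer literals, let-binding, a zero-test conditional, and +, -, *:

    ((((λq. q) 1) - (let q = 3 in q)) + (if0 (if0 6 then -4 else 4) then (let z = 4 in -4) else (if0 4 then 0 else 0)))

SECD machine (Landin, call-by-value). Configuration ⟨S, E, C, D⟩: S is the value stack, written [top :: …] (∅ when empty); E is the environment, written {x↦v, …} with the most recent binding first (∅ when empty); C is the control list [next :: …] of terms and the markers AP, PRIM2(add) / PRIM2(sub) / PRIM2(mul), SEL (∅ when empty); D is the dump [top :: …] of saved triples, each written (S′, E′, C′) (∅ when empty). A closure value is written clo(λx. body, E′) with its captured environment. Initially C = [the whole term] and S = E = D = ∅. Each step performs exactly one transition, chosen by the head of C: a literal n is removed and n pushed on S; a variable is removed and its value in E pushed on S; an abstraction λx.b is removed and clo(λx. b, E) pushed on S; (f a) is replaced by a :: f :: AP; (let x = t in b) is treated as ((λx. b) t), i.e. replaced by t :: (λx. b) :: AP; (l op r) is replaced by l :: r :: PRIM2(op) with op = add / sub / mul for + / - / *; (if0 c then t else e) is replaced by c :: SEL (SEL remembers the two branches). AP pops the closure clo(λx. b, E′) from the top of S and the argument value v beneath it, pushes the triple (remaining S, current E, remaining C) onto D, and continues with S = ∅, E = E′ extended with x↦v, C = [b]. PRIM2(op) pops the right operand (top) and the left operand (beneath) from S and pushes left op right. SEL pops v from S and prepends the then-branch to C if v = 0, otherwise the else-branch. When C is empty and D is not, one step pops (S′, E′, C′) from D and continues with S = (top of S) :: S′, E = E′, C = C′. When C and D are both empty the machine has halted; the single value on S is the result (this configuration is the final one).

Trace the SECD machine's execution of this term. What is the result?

step 0: ⟨S=∅; E=∅; C=[((((λq. q) 1) - (let q = 3 in q)) + (if0 (if0 6 then -4 else 4) then (let z = 4 in -4) else (if0 4 then 0 else 0)))]; D=∅⟩
step 1: ⟨S=∅; E=∅; C=[(((λq. q) 1) - (let q = 3 in q)) :: (if0 (if0 6 then -4 else 4) then (let z = 4 in -4) else (if0 4 then 0 else 0)) :: PRIM2(add)]; D=∅⟩
step 2: ⟨S=∅; E=∅; C=[((λq. q) 1) :: (let q = 3 in q) :: PRIM2(sub) :: (if0 (if0 6 then -4 else 4) then (let z = 4 in -4) else (if0 4 then 0 else 0)) :: PRIM2(add)]; D=∅⟩
step 3: ⟨S=∅; E=∅; C=[1 :: (λq. q) :: AP :: (let q = 3 in q) :: PRIM2(sub) :: (if0 (if0 6 then -4 else 4) then (let z = 4 in -4) else (if0 4 then 0 else 0)) :: PRIM2(add)]; D=∅⟩
step 4: ⟨S=[1]; E=∅; C=[(λq. q) :: AP :: (let q = 3 in q) :: PRIM2(sub) :: (if0 (if0 6 then -4 else 4) then (let z = 4 in -4) else (if0 4 then 0 else 0)) :: PRIM2(add)]; D=∅⟩
step 5: ⟨S=[clo(λq. q, ∅) :: 1]; E=∅; C=[AP :: (let q = 3 in q) :: PRIM2(sub) :: (if0 (if0 6 then -4 else 4) then (let z = 4 in -4) else (if0 4 then 0 else 0)) :: PRIM2(add)]; D=∅⟩
step 6: ⟨S=∅; E={q↦1}; C=[q]; D=[(∅, ∅, [(let q = 3 in q) :: PRIM2(sub) :: (if0 (if0 6 then -4 else 4) then (let z = 4 in -4) else (if0 4 then 0 else 0)) :: PRIM2(add)])]⟩
step 7: ⟨S=[1]; E={q↦1}; C=∅; D=[(∅, ∅, [(let q = 3 in q) :: PRIM2(sub) :: (if0 (if0 6 then -4 else 4) then (let z = 4 in -4) else (if0 4 then 0 else 0)) :: PRIM2(add)])]⟩
step 8: ⟨S=[1]; E=∅; C=[(let q = 3 in q) :: PRIM2(sub) :: (if0 (if0 6 then -4 else 4) then (let z = 4 in -4) else (if0 4 then 0 else 0)) :: PRIM2(add)]; D=∅⟩
step 9: ⟨S=[1]; E=∅; C=[3 :: (λq. q) :: AP :: PRIM2(sub) :: (if0 (if0 6 then -4 else 4) then (let z = 4 in -4) else (if0 4 then 0 else 0)) :: PRIM2(add)]; D=∅⟩
step 10: ⟨S=[3 :: 1]; E=∅; C=[(λq. q) :: AP :: PRIM2(sub) :: (if0 (if0 6 then -4 else 4) then (let z = 4 in -4) else (if0 4 then 0 else 0)) :: PRIM2(add)]; D=∅⟩
step 11: ⟨S=[clo(λq. q, ∅) :: 3 :: 1]; E=∅; C=[AP :: PRIM2(sub) :: (if0 (if0 6 then -4 else 4) then (let z = 4 in -4) else (if0 4 then 0 else 0)) :: PRIM2(add)]; D=∅⟩
step 12: ⟨S=∅; E={q↦3}; C=[q]; D=[([1], ∅, [PRIM2(sub) :: (if0 (if0 6 then -4 else 4) then (let z = 4 in -4) else (if0 4 then 0 else 0)) :: PRIM2(add)])]⟩
step 13: ⟨S=[3]; E={q↦3}; C=∅; D=[([1], ∅, [PRIM2(sub) :: (if0 (if0 6 then -4 else 4) then (let z = 4 in -4) else (if0 4 then 0 else 0)) :: PRIM2(add)])]⟩
step 14: ⟨S=[3 :: 1]; E=∅; C=[PRIM2(sub) :: (if0 (if0 6 then -4 else 4) then (let z = 4 in -4) else (if0 4 then 0 else 0)) :: PRIM2(add)]; D=∅⟩
step 15: ⟨S=[-2]; E=∅; C=[(if0 (if0 6 then -4 else 4) then (let z = 4 in -4) else (if0 4 then 0 else 0)) :: PRIM2(add)]; D=∅⟩
step 16: ⟨S=[-2]; E=∅; C=[(if0 6 then -4 else 4) :: SEL :: PRIM2(add)]; D=∅⟩
step 17: ⟨S=[-2]; E=∅; C=[6 :: SEL :: SEL :: PRIM2(add)]; D=∅⟩
step 18: ⟨S=[6 :: -2]; E=∅; C=[SEL :: SEL :: PRIM2(add)]; D=∅⟩
step 19: ⟨S=[-2]; E=∅; C=[4 :: SEL :: PRIM2(add)]; D=∅⟩
step 20: ⟨S=[4 :: -2]; E=∅; C=[SEL :: PRIM2(add)]; D=∅⟩
step 21: ⟨S=[-2]; E=∅; C=[(if0 4 then 0 else 0) :: PRIM2(add)]; D=∅⟩
step 22: ⟨S=[-2]; E=∅; C=[4 :: SEL :: PRIM2(add)]; D=∅⟩
step 23: ⟨S=[4 :: -2]; E=∅; C=[SEL :: PRIM2(add)]; D=∅⟩
step 24: ⟨S=[-2]; E=∅; C=[0 :: PRIM2(add)]; D=∅⟩
step 25: ⟨S=[0 :: -2]; E=∅; C=[PRIM2(add)]; D=∅⟩
step 26: ⟨S=[-2]; E=∅; C=∅; D=∅⟩
→ final value -2

Answer: -2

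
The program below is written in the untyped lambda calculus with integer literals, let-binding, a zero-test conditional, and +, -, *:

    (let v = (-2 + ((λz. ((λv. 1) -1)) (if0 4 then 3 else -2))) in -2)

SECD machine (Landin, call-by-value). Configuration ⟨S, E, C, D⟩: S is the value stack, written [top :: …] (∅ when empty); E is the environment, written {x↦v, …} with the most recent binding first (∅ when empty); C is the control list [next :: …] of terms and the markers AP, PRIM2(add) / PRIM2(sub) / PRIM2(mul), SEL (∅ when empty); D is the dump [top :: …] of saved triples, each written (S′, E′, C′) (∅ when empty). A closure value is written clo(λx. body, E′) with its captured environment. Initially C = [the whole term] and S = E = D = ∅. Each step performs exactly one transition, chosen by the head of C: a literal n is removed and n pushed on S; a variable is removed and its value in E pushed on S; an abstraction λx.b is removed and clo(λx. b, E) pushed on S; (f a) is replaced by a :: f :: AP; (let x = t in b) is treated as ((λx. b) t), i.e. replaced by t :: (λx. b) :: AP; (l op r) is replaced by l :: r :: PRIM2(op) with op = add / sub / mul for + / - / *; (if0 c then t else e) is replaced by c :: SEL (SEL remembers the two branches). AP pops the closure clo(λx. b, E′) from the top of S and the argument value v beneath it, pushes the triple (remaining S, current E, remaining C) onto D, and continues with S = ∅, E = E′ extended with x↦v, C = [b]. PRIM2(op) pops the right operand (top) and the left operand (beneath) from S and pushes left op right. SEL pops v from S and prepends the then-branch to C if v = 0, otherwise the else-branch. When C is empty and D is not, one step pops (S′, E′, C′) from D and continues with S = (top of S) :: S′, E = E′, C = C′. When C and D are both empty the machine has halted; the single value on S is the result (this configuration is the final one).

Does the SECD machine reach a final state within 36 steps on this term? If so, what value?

step 0: <S=∅, E=∅, C=[(let v = (-2 + ((λz. ((λv. 1) -1)) (if0 4 then 3 else -2))) in -2)], D=∅>
step 1: <S=∅, E=∅, C=[(-2 + ((λz. ((λv. 1) -1)) (if0 4 then 3 else -2))) :: (λv. -2) :: AP], D=∅>
step 2: <S=∅, E=∅, C=[-2 :: ((λz. ((λv. 1) -1)) (if0 4 then 3 else -2)) :: PRIM2(add) :: (λv. -2) :: AP], D=∅>
step 3: <S=[-2], E=∅, C=[((λz. ((λv. 1) -1)) (if0 4 then 3 else -2)) :: PRIM2(add) :: (λv. -2) :: AP], D=∅>
step 4: <S=[-2], E=∅, C=[(if0 4 then 3 else -2) :: (λz. ((λv. 1) -1)) :: AP :: PRIM2(add) :: (λv. -2) :: AP], D=∅>
step 5: <S=[-2], E=∅, C=[4 :: SEL :: (λz. ((λv. 1) -1)) :: AP :: PRIM2(add) :: (λv. -2) :: AP], D=∅>
step 6: <S=[4 :: -2], E=∅, C=[SEL :: (λz. ((λv. 1) -1)) :: AP :: PRIM2(add) :: (λv. -2) :: AP], D=∅>
step 7: <S=[-2], E=∅, C=[-2 :: (λz. ((λv. 1) -1)) :: AP :: PRIM2(add) :: (λv. -2) :: AP], D=∅>
step 8: <S=[-2 :: -2], E=∅, C=[(λz. ((λv. 1) -1)) :: AP :: PRIM2(add) :: (λv. -2) :: AP], D=∅>
step 9: <S=[clo(λz. ((λv. 1) -1), ∅) :: -2 :: -2], E=∅, C=[AP :: PRIM2(add) :: (λv. -2) :: AP], D=∅>
step 10: <S=∅, E={z↦-2}, C=[((λv. 1) -1)], D=[([-2], ∅, [PRIM2(add) :: (λv. -2) :: AP])]>
step 11: <S=∅, E={z↦-2}, C=[-1 :: (λv. 1) :: AP], D=[([-2], ∅, [PRIM2(add) :: (λv. -2) :: AP])]>
step 12: <S=[-1], E={z↦-2}, C=[(λv. 1) :: AP], D=[([-2], ∅, [PRIM2(add) :: (λv. -2) :: AP])]>
step 13: <S=[clo(λv. 1, {z↦-2}) :: -1], E={z↦-2}, C=[AP], D=[([-2], ∅, [PRIM2(add) :: (λv. -2) :: AP])]>
step 14: <S=∅, E={v↦-1, z↦-2}, C=[1], D=[(∅, {z↦-2}, ∅) :: ([-2], ∅, [PRIM2(add) :: (λv. -2) :: AP])]>
step 15: <S=[1], E={v↦-1, z↦-2}, C=∅, D=[(∅, {z↦-2}, ∅) :: ([-2], ∅, [PRIM2(add) :: (λv. -2) :: AP])]>
step 16: <S=[1], E={z↦-2}, C=∅, D=[([-2], ∅, [PRIM2(add) :: (λv. -2) :: AP])]>
step 17: <S=[1 :: -2], E=∅, C=[PRIM2(add) :: (λv. -2) :: AP], D=∅>
step 18: <S=[-1], E=∅, C=[(λv. -2) :: AP], D=∅>
step 19: <S=[clo(λv. -2, ∅) :: -1], E=∅, C=[AP], D=∅>
step 20: <S=∅, E={v↦-1}, C=[-2], D=[(∅, ∅, ∅)]>
step 21: <S=[-2], E={v↦-1}, C=∅, D=[(∅, ∅, ∅)]>
step 22: <S=[-2], E=∅, C=∅, D=∅>
→ final value -2

Answer: -2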